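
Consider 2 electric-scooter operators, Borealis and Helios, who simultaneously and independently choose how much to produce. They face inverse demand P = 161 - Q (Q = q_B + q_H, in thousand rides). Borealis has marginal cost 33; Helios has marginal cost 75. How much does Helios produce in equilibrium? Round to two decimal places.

Borealis's profit: π_B = (161 - Q)q_B - (33q_B). Setting ∂π_B/∂q_B = 0: 128 - 2q_B - (q_H) = 0.
Helios's profit: π_H = (161 - Q)q_H - (75q_H). Setting ∂π_H/∂q_H = 0: 86 - 2q_H - (q_B) = 0.
So q_B = (128 - q_H)/2 and q_H = (86 - q_B)/2.
Substituting one into the other gives q_B = 170/3 and q_H = 44/3.

14.67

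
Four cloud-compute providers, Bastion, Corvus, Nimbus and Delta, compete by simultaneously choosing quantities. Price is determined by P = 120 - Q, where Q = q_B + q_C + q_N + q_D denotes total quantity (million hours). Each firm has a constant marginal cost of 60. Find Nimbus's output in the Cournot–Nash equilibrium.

A representative firm's profit is π_i = q_i(120 - Q) - 60q_i.
Setting ∂π_i/∂q_i = 0 with rivals' quantities fixed: 60 - 2q_i - Σ_{j≠i} q_j = 0.
By symmetry each firm produces the same amount; substituting Σ_{j≠i} q_j = 3q_i yields q_i = 60/5 = 12.

12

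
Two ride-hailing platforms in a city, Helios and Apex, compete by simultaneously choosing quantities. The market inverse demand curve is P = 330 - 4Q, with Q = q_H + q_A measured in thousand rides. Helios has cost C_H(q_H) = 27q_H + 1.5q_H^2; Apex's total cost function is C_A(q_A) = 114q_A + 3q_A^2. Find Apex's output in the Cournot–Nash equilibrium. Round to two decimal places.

8.43

Helios's profit: π_H = (330 - 4Q)q_H - (27q_H + (3/2)q_H²). Setting ∂π_H/∂q_H = 0: 303 - 11q_H - 4(q_A) = 0.
Apex's first-order condition: 216 - 14q_A - 4(q_H) = 0.
So q_H = (303 - 4q_A)/11 and q_A = (216 - 4q_H)/14.
Substituting one into the other gives q_H = 563/23 and q_A = 194/23.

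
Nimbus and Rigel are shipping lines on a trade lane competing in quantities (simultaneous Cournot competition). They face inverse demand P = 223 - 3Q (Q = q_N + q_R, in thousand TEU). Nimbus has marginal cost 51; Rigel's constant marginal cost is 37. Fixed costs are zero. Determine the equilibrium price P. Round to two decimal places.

103.67

Nimbus's profit: π_N = (223 - 3Q)q_N - (51q_N). Setting ∂π_N/∂q_N = 0: 172 - 6q_N - 3(q_R) = 0.
Rigel's profit: π_R = (223 - 3Q)q_R - (37q_R). Setting ∂π_R/∂q_R = 0: 186 - 6q_R - 3(q_N) = 0.
Best responses: q_N = (172 - 3q_R)/6, q_R = (186 - 3q_N)/6.
Substituting one into the other gives q_N = 158/9 and q_R = 200/9.
Total output Q = 358/9, so price P = 223 - 3·(358/9) = 311/3.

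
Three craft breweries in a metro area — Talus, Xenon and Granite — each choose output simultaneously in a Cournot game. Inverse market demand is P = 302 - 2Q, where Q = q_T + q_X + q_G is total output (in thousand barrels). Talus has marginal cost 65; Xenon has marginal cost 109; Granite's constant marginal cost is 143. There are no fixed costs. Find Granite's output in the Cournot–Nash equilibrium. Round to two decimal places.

Talus's profit: π_T = (302 - 2Q)q_T - (65q_T). Setting ∂π_T/∂q_T = 0: 237 - 4q_T - 2(q_X + q_G) = 0.
Xenon's first-order condition: 193 - 4q_X - 2(q_T + q_G) = 0.
Granite's first-order condition: 159 - 4q_G - 2(q_T + q_X) = 0.
Adding the 3 conditions: 589 − 4Q − 4Q = 0, i.e. Q = 589/8.
Back-substituting: q_T = (237 − 589/4)/2 = 359/8, q_X = (193 − 589/4)/2 = 183/8, q_G = (159 − 589/4)/2 = 47/8.

5.88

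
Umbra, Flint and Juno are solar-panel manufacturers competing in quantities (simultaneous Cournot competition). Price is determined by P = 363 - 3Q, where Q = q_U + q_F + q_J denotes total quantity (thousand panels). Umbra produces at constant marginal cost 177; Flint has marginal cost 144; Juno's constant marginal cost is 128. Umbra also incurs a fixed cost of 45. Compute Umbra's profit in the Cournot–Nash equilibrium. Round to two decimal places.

Umbra's profit: π_U = (363 - 3Q)q_U - (177q_U). Setting ∂π_U/∂q_U = 0: 186 - 6q_U - 3(q_F + q_J) = 0.
Flint's first-order condition: 219 - 6q_F - 3(q_U + q_J) = 0.
Juno's first-order condition: 235 - 6q_J - 3(q_U + q_F) = 0.
Adding the 3 first-order conditions: 640 − 12Q = 0, so Q = 160/3.
Back-substituting: q_U = (186 − 160)/3 = 26/3, q_F = (219 − 160)/3 = 59/3, q_J = (235 − 160)/3 = 25.
Price P = 363 - 3·(160/3) = 203.
Umbra's profit: (203 - 177)·(26/3) - 45 = 541/3.

180.33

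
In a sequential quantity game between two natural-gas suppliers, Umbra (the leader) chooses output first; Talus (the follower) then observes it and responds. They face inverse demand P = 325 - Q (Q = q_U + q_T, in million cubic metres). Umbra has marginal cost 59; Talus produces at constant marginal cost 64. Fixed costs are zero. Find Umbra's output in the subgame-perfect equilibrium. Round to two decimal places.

The follower Talus best-responds to any q_U: π_T = (325 - Q)q_T - 64q_T.
Setting the follower's marginal profit to zero, 261 - q_U - 2q_T = 0, i.e. q_T = (261 - q_U)/2.
The leader anticipates this reaction. Substituting into P = 325 - Q gives P = 389/2 - (1/2)q_U, so π_U = (389/2 - (1/2)q_U)q_U - 59q_U.
The leader's first-order condition 271/2 - q_U = 0 yields q_U = 271/2.
Then q_T = (261 - 271/2)/2 = 251/4.

135.50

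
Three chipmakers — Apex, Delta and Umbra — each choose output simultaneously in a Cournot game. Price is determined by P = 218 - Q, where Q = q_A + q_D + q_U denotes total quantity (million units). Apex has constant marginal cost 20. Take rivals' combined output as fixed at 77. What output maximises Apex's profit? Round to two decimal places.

60.50

With rivals' combined output fixed at 77, Apex's profit is π_A = (218 - 77 - q_A)q_A - (20q_A) = (141 - q_A)q_A - (20q_A).
∂π_A/∂q_A = 121 - 2q_A = 0, so q_A = 121/2.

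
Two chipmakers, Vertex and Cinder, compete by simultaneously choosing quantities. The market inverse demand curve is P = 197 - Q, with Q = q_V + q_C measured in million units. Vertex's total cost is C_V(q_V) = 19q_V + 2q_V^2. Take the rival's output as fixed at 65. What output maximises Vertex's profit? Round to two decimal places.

With the rival's output fixed at 65, Vertex's profit is π_V = (197 - 65 - q_V)q_V - (19q_V + 2q_V²) = (132 - q_V)q_V - (19q_V + 2q_V²).
∂π_V/∂q_V = 113 - 6q_V = 0, so q_V = 113/6.

18.83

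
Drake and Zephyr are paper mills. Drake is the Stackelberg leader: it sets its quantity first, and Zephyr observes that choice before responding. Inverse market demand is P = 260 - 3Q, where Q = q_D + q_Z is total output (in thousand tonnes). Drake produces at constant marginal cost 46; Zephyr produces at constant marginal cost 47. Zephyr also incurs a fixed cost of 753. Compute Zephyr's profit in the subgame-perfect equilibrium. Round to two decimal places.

174.52

The follower Zephyr best-responds to any q_D: π_Z = (260 - 3Q)q_Z - 47q_Z.
Follower FOC: 213 - 3q_D - 6q_Z = 0, so q_Z(q_D) = (213 - 3q_D)/6.
Drake substitutes q_Z(q_D) into its own profit: π_D = q_D(260 - 3q_D - (213 - 3q_D)/2) - 46q_D = (307/2 - (3/2)q_D)q_D - 46q_D.
The leader's first-order condition 215/2 - 3q_D = 0 yields q_D = 215/6.
Then q_Z = (213 - 3·(215/6))/6 = 211/12.
Price P = 260 - 3·(641/12) = 399/4.
Zephyr's profit: (399/4 - 47)·(211/12) - 753 = 174.5208.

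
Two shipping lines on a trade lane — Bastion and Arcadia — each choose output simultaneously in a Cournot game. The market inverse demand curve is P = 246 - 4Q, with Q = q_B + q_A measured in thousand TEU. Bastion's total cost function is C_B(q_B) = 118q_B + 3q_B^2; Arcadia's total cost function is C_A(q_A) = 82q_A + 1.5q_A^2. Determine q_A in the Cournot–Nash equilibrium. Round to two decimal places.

Bastion's profit: π_B = (246 - 4Q)q_B - (118q_B + 3q_B²). Setting ∂π_B/∂q_B = 0: 128 - 14q_B - 4(q_A) = 0.
Arcadia's first-order condition: 164 - 11q_A - 4(q_B) = 0.
Rearranging gives the reaction functions q_B = (128 - 4q_A)/14 and q_A = (164 - 4q_B)/11.
Substituting one into the other gives q_B = 376/69 and q_A = 892/69.

12.93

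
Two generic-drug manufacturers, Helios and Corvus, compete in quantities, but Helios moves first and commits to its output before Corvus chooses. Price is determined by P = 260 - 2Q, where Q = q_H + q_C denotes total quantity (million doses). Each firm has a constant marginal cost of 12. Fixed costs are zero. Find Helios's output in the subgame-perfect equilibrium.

62

Solve by backward induction. Given q_H, the follower Corvus maximises π_C = (260 - 2q_H - 2q_C)q_C - 12q_C.
∂π_C/∂q_C = 248 - 2q_H - 4q_C = 0 gives the reaction function q_C = (248 - 2q_H)/4.
The leader anticipates this reaction. Substituting into P = 260 - 2Q gives P = 136 - q_H, so π_H = (136 - q_H)q_H - 12q_H.
Leader FOC: 124 - 2q_H = 0, so q_H = 62.
Then q_C = (248 - 2·62)/4 = 31.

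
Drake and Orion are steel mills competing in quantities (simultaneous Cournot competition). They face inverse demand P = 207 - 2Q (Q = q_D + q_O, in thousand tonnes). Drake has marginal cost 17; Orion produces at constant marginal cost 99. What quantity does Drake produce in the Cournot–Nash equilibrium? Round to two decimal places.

Drake's profit: π_D = (207 - 2Q)q_D - (17q_D). Setting ∂π_D/∂q_D = 0: 190 - 4q_D - 2(q_O) = 0.
Orion's first-order condition: 108 - 4q_O - 2(q_D) = 0.
Best responses: q_D = (190 - 2q_O)/4, q_O = (108 - 2q_D)/4.
Solving the pair: q_D = 136/3, q_O = 13/3.

45.33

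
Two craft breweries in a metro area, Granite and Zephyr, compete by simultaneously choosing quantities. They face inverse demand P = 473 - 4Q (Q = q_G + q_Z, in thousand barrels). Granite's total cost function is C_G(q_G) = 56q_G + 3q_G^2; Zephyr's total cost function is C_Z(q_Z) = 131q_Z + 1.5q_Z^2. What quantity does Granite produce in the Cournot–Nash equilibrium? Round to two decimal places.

23.33

Granite's profit: π_G = (473 - 4Q)q_G - (56q_G + 3q_G²). Setting ∂π_G/∂q_G = 0: 417 - 14q_G - 4(q_Z) = 0.
Zephyr's first-order condition: 342 - 11q_Z - 4(q_G) = 0.
Best responses: q_G = (417 - 4q_Z)/14, q_Z = (342 - 4q_G)/11.
Solving the pair: q_G = 1073/46, q_Z = 520/23.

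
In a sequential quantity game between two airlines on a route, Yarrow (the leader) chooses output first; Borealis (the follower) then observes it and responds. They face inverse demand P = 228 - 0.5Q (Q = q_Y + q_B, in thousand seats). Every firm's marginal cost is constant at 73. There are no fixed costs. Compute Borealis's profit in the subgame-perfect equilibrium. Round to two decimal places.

The follower Borealis best-responds to any q_Y: π_B = (228 - 0.5Q)q_B - 73q_B.
∂π_B/∂q_B = 155 - (1/2)q_Y - q_B = 0 gives the reaction function q_B = (155 - (1/2)q_Y).
Yarrow substitutes q_B(q_Y) into its own profit: π_Y = q_Y(228 - (1/2)q_Y - (155 - (1/2)q_Y)/2) - 73q_Y = (301/2 - (1/4)q_Y)q_Y - 73q_Y.
The leader's first-order condition 155/2 - (1/2)q_Y = 0 yields q_Y = 155.
Then q_B = (155 - (1/2)·155) = 155/2.
Price P = 228 - (1/2)·(465/2) = 447/4.
Borealis's profit: (447/4 - 73)·(155/2) = 3003.1250.

3003.13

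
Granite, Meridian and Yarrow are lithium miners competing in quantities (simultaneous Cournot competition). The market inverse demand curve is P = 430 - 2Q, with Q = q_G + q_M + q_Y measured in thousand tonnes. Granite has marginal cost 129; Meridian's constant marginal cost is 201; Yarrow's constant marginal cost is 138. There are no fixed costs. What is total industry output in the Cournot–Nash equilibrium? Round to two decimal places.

102.75

Granite's profit: π_G = (430 - 2Q)q_G - (129q_G). Setting ∂π_G/∂q_G = 0: 301 - 4q_G - 2(q_M + q_Y) = 0.
Meridian's first-order condition: 229 - 4q_M - 2(q_G + q_Y) = 0.
Yarrow's first-order condition: 292 - 4q_Y - 2(q_G + q_M) = 0.
Adding the 3 first-order conditions: 822 − 8Q = 0, so Q = 411/4.
Back-substituting: q_G = (301 − 411/2)/2 = 191/4, q_M = (229 − 411/2)/2 = 47/4, q_Y = (292 − 411/2)/2 = 173/4.
Total output Q = 191/4 + 47/4 + 173/4 = 411/4.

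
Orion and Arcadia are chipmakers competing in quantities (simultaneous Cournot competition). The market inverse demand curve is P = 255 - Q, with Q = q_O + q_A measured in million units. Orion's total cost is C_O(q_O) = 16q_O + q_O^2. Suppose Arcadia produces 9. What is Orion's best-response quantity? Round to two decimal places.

With the rival's output fixed at 9, Orion's profit is π_O = (255 - 9 - q_O)q_O - (16q_O + q_O²) = (246 - q_O)q_O - (16q_O + q_O²).
∂π_O/∂q_O = 230 - 4q_O = 0, so q_O = 115/2.

57.50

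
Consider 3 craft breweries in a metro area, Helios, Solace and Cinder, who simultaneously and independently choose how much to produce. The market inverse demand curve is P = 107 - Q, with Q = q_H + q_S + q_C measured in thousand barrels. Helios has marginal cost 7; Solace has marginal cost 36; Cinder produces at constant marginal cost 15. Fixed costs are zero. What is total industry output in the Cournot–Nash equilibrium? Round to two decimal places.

65.75

Helios's profit: π_H = (107 - Q)q_H - (7q_H). Setting ∂π_H/∂q_H = 0: 100 - 2q_H - (q_S + q_C) = 0.
Solace's first-order condition: 71 - 2q_S - (q_H + q_C) = 0.
Cinder's profit: π_C = (107 - Q)q_C - (15q_C). Setting ∂π_C/∂q_C = 0: 92 - 2q_C - (q_H + q_S) = 0.
Summing all 3 equations gives 263 − 4Q = 0, hence Q = 263/4.
Back-substituting: q_H = (100 − 263/4) = 137/4, q_S = (71 − 263/4) = 21/4, q_C = (92 − 263/4) = 105/4.
Total output Q = 137/4 + 21/4 + 105/4 = 263/4.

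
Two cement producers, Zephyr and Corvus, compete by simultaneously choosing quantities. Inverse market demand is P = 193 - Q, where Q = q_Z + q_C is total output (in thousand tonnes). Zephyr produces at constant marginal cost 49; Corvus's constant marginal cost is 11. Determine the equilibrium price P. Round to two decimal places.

84.33

Zephyr's profit: π_Z = (193 - Q)q_Z - (49q_Z). Setting ∂π_Z/∂q_Z = 0: 144 - 2q_Z - (q_C) = 0.
Corvus's first-order condition: 182 - 2q_C - (q_Z) = 0.
Rearranging gives the reaction functions q_Z = (144 - q_C)/2 and q_C = (182 - q_Z)/2.
Substituting one into the other gives q_Z = 106/3 and q_C = 220/3.
Total output Q = 326/3, so price P = 193 - 326/3 = 253/3.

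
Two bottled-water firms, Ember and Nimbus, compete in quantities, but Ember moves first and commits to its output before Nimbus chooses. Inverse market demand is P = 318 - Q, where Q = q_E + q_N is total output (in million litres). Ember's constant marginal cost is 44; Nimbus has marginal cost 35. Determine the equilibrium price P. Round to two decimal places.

110.25

Solve by backward induction. Given q_E, the follower Nimbus maximises π_N = (318 - q_E - q_N)q_N - 35q_N.
Follower FOC: 283 - q_E - 2q_N = 0, so q_N(q_E) = (283 - q_E)/2.
The leader anticipates this reaction. Substituting into P = 318 - Q gives P = 353/2 - (1/2)q_E, so π_E = (353/2 - (1/2)q_E)q_E - 44q_E.
The leader's first-order condition 265/2 - q_E = 0 yields q_E = 265/2.
Then q_N = (283 - 265/2)/2 = 301/4.
Total output Q = 831/4, so price P = 318 - 831/4 = 441/4.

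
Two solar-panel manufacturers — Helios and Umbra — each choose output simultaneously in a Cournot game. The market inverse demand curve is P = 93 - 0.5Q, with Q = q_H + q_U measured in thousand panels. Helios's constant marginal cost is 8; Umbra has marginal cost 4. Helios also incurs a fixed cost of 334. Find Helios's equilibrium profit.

1124

Helios's profit: π_H = (93 - 0.5Q)q_H - (8q_H). Setting ∂π_H/∂q_H = 0: 85 - q_H - (1/2)(q_U) = 0.
Umbra's first-order condition: 89 - q_U - (1/2)(q_H) = 0.
So q_H = (85 - (1/2)q_U) and q_U = (89 - (1/2)q_H).
Solving the pair: q_H = 54, q_U = 62.
Price P = 93 - (1/2)·116 = 35.
Helios's profit: (35 - 8)·54 - 334 = 1124.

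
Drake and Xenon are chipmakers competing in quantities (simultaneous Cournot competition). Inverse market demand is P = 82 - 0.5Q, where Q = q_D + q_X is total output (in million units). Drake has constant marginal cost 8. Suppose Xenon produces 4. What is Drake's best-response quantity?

72

With the rival's output fixed at 4, Drake's profit is π_D = (82 - (1/2)·4 - (1/2)q_D)q_D - (8q_D) = (80 - (1/2)q_D)q_D - (8q_D).
∂π_D/∂q_D = 72 - q_D = 0, so q_D = 72.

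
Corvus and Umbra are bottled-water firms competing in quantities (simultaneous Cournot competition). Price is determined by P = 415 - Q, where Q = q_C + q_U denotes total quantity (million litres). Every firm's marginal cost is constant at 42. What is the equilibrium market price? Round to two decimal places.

Each firm earns π_i = (415 - Q)q_i - 42q_i.
First-order condition (treating rivals' output as given): 373 - 2q_i - q_j = 0.
With identical firms every q_j equals q_i, so q_j = q_i and 373 = 3q_i, giving q_i = 373/3.
Total output Q = 746/3, so price P = 415 - 746/3 = 499/3.

166.33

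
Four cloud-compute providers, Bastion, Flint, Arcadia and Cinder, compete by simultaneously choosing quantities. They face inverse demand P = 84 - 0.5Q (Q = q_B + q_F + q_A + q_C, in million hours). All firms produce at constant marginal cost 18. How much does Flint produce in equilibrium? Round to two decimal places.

26.40

Each firm earns π_i = (84 - 0.5Q)q_i - 18q_i.
First-order condition (treating rivals' output as given): 66 - q_i - (1/2)·Σ_{j≠i} q_j = 0.
By symmetry each firm produces the same amount; substituting Σ_{j≠i} q_j = 3q_i yields q_i = 66/(5/2) = 132/5.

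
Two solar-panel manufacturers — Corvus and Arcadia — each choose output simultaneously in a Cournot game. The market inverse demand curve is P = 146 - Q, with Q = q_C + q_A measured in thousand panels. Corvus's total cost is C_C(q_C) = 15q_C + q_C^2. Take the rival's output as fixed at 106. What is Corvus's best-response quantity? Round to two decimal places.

6.25

With the rival's output fixed at 106, Corvus's profit is π_C = (146 - 106 - q_C)q_C - (15q_C + q_C²) = (40 - q_C)q_C - (15q_C + q_C²).
∂π_C/∂q_C = 25 - 4q_C = 0, so q_C = 25/4.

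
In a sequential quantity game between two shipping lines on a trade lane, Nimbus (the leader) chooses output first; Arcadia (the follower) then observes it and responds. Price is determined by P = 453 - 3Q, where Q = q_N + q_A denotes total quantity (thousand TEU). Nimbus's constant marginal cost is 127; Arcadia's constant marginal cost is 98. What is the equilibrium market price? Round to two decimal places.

201.25

The follower Arcadia best-responds to any q_N: π_A = (453 - 3Q)q_A - 98q_A.
∂π_A/∂q_A = 355 - 3q_N - 6q_A = 0 gives the reaction function q_A = (355 - 3q_N)/6.
Nimbus substitutes q_A(q_N) into its own profit: π_N = q_N(453 - 3q_N - (355 - 3q_N)/2) - 127q_N = (551/2 - (3/2)q_N)q_N - 127q_N.
Leader FOC: 297/2 - 3q_N = 0, so q_N = 99/2.
Then q_A = (355 - 3·(99/2))/6 = 413/12.
Total output Q = 1007/12, so price P = 453 - 3·(1007/12) = 805/4.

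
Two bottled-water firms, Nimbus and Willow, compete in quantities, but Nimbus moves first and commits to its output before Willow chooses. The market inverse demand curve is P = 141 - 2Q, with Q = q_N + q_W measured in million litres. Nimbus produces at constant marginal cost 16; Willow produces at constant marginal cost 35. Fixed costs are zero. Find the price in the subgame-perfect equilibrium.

Solve by backward induction. Given q_N, the follower Willow maximises π_W = (141 - 2q_N - 2q_W)q_W - 35q_W.
∂π_W/∂q_W = 106 - 2q_N - 4q_W = 0 gives the reaction function q_W = (106 - 2q_N)/4.
Nimbus substitutes q_W(q_N) into its own profit: π_N = q_N(141 - 2q_N - (106 - 2q_N)/2) - 16q_N = (88 - q_N)q_N - 16q_N.
The leader's first-order condition 72 - 2q_N = 0 yields q_N = 36.
Then q_W = (106 - 2·36)/4 = 17/2.
Total output Q = 89/2, so price P = 141 - 2·(89/2) = 52.

52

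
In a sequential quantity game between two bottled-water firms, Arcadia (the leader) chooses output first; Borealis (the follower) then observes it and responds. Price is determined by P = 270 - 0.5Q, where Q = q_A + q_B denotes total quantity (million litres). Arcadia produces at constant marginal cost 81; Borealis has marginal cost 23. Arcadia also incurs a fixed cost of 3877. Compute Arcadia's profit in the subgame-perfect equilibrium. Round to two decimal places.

Solve by backward induction. Given q_A, the follower Borealis maximises π_B = (270 - (1/2)q_A - (1/2)q_B)q_B - 23q_B.
Follower FOC: 247 - (1/2)q_A - q_B = 0, so q_B(q_A) = (247 - (1/2)q_A).
Arcadia substitutes q_B(q_A) into its own profit: π_A = q_A(270 - (1/2)q_A - (247 - (1/2)q_A)/2) - 81q_A = (293/2 - (1/4)q_A)q_A - 81q_A.
The leader's first-order condition 131/2 - (1/2)q_A = 0 yields q_A = 131.
Then q_B = (247 - (1/2)·131) = 363/2.
Price P = 270 - (1/2)·(625/2) = 455/4.
Arcadia's profit: (455/4 - 81)·131 - 3877 = 1653/4.

413.25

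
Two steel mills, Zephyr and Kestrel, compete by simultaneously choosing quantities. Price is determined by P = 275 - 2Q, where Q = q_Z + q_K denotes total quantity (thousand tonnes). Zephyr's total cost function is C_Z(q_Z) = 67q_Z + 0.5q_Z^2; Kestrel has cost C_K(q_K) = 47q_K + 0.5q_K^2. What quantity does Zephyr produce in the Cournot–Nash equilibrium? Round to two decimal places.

Zephyr's profit: π_Z = (275 - 2Q)q_Z - (67q_Z + (1/2)q_Z²). Setting ∂π_Z/∂q_Z = 0: 208 - 5q_Z - 2(q_K) = 0.
Kestrel's first-order condition: 228 - 5q_K - 2(q_Z) = 0.
So q_Z = (208 - 2q_K)/5 and q_K = (228 - 2q_Z)/5.
Solving the pair: q_Z = 584/21, q_K = 724/21.

27.81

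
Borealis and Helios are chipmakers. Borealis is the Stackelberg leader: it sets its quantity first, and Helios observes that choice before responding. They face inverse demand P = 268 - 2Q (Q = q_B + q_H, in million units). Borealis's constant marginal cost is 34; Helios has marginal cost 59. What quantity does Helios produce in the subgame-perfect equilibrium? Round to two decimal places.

19.88

Solve by backward induction. Given q_B, the follower Helios maximises π_H = (268 - 2q_B - 2q_H)q_H - 59q_H.
Setting the follower's marginal profit to zero, 209 - 2q_B - 4q_H = 0, i.e. q_H = (209 - 2q_B)/4.
The leader anticipates this reaction. Substituting into P = 268 - 2Q gives P = 327/2 - q_B, so π_B = (327/2 - q_B)q_B - 34q_B.
Leader FOC: 259/2 - 2q_B = 0, so q_B = 259/4.
Then q_H = (209 - 2·(259/4))/4 = 159/8.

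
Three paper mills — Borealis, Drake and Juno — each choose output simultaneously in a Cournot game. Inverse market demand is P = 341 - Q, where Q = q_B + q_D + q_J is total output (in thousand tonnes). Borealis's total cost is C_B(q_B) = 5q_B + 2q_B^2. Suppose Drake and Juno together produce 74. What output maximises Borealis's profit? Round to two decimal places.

With rivals' combined output fixed at 74, Borealis's profit is π_B = (341 - 74 - q_B)q_B - (5q_B + 2q_B²) = (267 - q_B)q_B - (5q_B + 2q_B²).
∂π_B/∂q_B = 262 - 6q_B = 0, so q_B = 131/3.

43.67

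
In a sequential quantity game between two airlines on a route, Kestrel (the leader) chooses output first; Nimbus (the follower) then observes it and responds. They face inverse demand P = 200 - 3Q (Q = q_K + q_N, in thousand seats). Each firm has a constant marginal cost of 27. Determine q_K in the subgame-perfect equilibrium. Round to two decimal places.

28.83

The follower Nimbus best-responds to any q_K: π_N = (200 - 3Q)q_N - 27q_N.
∂π_N/∂q_N = 173 - 3q_K - 6q_N = 0 gives the reaction function q_N = (173 - 3q_K)/6.
The leader anticipates this reaction. Substituting into P = 200 - 3Q gives P = 227/2 - (3/2)q_K, so π_K = (227/2 - (3/2)q_K)q_K - 27q_K.
Leader FOC: 173/2 - 3q_K = 0, so q_K = 173/6.
Then q_N = (173 - 3·(173/6))/6 = 173/12.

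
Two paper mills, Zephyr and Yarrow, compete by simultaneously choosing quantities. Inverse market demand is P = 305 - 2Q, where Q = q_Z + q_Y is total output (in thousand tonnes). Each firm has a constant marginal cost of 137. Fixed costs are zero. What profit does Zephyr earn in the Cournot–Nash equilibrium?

A representative firm's profit is π_i = q_i(305 - 2Q) - 137q_i.
First-order condition (treating rivals' output as given): 168 - 4q_i - 2q_j = 0.
With identical firms every q_j equals q_i, so q_j = q_i and 168 = 6q_i, giving q_i = 28.
Price P = 305 - 2·56 = 193.
Zephyr's profit: (193 - 137)·28 = 1568.

1568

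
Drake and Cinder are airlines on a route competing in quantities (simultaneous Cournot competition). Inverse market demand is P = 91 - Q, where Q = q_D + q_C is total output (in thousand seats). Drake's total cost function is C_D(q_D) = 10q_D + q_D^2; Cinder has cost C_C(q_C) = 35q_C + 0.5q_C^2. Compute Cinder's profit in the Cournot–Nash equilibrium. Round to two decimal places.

Drake's profit: π_D = (91 - Q)q_D - (10q_D + q_D²). Setting ∂π_D/∂q_D = 0: 81 - 4q_D - (q_C) = 0.
Cinder's profit: π_C = (91 - Q)q_C - (35q_C + (1/2)q_C²). Setting ∂π_C/∂q_C = 0: 56 - 3q_C - (q_D) = 0.
So q_D = (81 - q_C)/4 and q_C = (56 - q_D)/3.
Substituting one into the other gives q_D = 17 and q_C = 13.
Price P = 91 - 30 = 61.
Cinder's profit: 61·13 - 35·13 - (1/2)·13² = 507/2.

253.50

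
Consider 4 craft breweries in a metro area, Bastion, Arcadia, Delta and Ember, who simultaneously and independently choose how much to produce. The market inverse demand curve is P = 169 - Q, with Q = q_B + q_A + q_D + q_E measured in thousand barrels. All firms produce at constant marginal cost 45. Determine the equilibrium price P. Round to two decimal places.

69.80

Each firm earns π_i = (169 - Q)q_i - 45q_i.
First-order condition (treating rivals' output as given): 124 - 2q_i - Σ_{j≠i} q_j = 0.
With identical firms every q_j equals q_i, so Σ_{j≠i} q_j = 3q_i and 124 = 5q_i, giving q_i = 124/5.
Total output Q = 496/5, so price P = 169 - 496/5 = 349/5.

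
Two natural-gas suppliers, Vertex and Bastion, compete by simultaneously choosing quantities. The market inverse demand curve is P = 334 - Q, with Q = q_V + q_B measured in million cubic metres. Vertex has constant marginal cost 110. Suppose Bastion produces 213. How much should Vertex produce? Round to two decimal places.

5.50

With the rival's output fixed at 213, Vertex's profit is π_V = (334 - 213 - q_V)q_V - (110q_V) = (121 - q_V)q_V - (110q_V).
∂π_V/∂q_V = 11 - 2q_V = 0, so q_V = 11/2.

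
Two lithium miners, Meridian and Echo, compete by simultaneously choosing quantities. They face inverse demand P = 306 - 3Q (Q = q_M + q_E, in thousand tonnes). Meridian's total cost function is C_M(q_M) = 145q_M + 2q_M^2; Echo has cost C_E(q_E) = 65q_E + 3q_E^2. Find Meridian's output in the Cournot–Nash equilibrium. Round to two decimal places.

10.89

Meridian's profit: π_M = (306 - 3Q)q_M - (145q_M + 2q_M²). Setting ∂π_M/∂q_M = 0: 161 - 10q_M - 3(q_E) = 0.
Echo's profit: π_E = (306 - 3Q)q_E - (65q_E + 3q_E²). Setting ∂π_E/∂q_E = 0: 241 - 12q_E - 3(q_M) = 0.
Rearranging gives the reaction functions q_M = (161 - 3q_E)/10 and q_E = (241 - 3q_M)/12.
Substituting one into the other gives q_M = 403/37 and q_E = 1927/111.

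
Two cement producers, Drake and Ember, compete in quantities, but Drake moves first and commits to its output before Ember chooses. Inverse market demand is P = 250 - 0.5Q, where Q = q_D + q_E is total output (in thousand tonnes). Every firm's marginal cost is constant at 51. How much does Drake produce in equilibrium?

199

Solve by backward induction. Given q_D, the follower Ember maximises π_E = (250 - (1/2)q_D - (1/2)q_E)q_E - 51q_E.
∂π_E/∂q_E = 199 - (1/2)q_D - q_E = 0 gives the reaction function q_E = (199 - (1/2)q_D).
Drake substitutes q_E(q_D) into its own profit: π_D = q_D(250 - (1/2)q_D - (199 - (1/2)q_D)/2) - 51q_D = (301/2 - (1/4)q_D)q_D - 51q_D.
The leader's first-order condition 199/2 - (1/2)q_D = 0 yields q_D = 199.
Then q_E = (199 - (1/2)·199) = 199/2.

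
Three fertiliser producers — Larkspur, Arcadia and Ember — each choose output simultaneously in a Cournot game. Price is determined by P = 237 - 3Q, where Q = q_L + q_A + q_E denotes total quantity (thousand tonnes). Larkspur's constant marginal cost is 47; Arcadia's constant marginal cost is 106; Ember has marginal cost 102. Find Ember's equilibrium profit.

147

Larkspur's profit: π_L = (237 - 3Q)q_L - (47q_L). Setting ∂π_L/∂q_L = 0: 190 - 6q_L - 3(q_A + q_E) = 0.
Arcadia's first-order condition: 131 - 6q_A - 3(q_L + q_E) = 0.
Ember's first-order condition: 135 - 6q_E - 3(q_L + q_A) = 0.
Adding the 3 first-order conditions: 456 − 12Q = 0, so Q = 38.
Back-substituting: q_L = (190 − 114)/3 = 76/3, q_A = (131 − 114)/3 = 17/3, q_E = (135 − 114)/3 = 7.
Price P = 237 - 3·38 = 123.
Ember's profit: (123 - 102)·7 = 147.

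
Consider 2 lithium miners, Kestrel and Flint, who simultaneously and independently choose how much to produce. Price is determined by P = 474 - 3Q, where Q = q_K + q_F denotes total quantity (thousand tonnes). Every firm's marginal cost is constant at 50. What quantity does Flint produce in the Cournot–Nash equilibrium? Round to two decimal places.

47.11

A representative firm's profit is π_i = q_i(474 - 3Q) - 50q_i.
Setting ∂π_i/∂q_i = 0 with rivals' quantities fixed: 424 - 6q_i - 3q_j = 0.
By symmetry each firm produces the same amount; substituting q_j = q_i yields q_i = 424/9.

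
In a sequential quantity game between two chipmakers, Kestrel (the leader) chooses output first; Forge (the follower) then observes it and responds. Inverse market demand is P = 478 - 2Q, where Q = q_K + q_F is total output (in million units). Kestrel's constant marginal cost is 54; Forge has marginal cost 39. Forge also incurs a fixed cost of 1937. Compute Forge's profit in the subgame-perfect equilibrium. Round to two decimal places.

4936.78

The follower Forge best-responds to any q_K: π_F = (478 - 2Q)q_F - 39q_F.
∂π_F/∂q_F = 439 - 2q_K - 4q_F = 0 gives the reaction function q_F = (439 - 2q_K)/4.
Kestrel substitutes q_F(q_K) into its own profit: π_K = q_K(478 - 2q_K - (439 - 2q_K)/2) - 54q_K = (517/2 - q_K)q_K - 54q_K.
Leader FOC: 409/2 - 2q_K = 0, so q_K = 409/4.
Then q_F = (439 - 2·(409/4))/4 = 469/8.
Price P = 478 - 2·(1287/8) = 625/4.
Forge's profit: (625/4 - 39)·(469/8) - 1937 = 4936.7813.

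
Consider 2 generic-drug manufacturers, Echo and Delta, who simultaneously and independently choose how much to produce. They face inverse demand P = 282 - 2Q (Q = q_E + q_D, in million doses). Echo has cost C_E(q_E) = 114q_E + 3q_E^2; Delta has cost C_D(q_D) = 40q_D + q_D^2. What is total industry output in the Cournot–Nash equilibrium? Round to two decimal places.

46.57

Echo's profit: π_E = (282 - 2Q)q_E - (114q_E + 3q_E²). Setting ∂π_E/∂q_E = 0: 168 - 10q_E - 2(q_D) = 0.
Delta's first-order condition: 242 - 6q_D - 2(q_E) = 0.
So q_E = (168 - 2q_D)/10 and q_D = (242 - 2q_E)/6.
Solving the pair: q_E = 131/14, q_D = 521/14.
Total output Q = 131/14 + 521/14 = 326/7.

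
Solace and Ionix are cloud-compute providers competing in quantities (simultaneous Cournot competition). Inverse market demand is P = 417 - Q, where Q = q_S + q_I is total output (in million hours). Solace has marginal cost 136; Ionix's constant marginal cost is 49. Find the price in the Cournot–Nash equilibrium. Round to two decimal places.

200.67

Solace's profit: π_S = (417 - Q)q_S - (136q_S). Setting ∂π_S/∂q_S = 0: 281 - 2q_S - (q_I) = 0.
Ionix's first-order condition: 368 - 2q_I - (q_S) = 0.
So q_S = (281 - q_I)/2 and q_I = (368 - q_S)/2.
Solving the pair: q_S = 194/3, q_I = 455/3.
Total output Q = 649/3, so price P = 417 - 649/3 = 602/3.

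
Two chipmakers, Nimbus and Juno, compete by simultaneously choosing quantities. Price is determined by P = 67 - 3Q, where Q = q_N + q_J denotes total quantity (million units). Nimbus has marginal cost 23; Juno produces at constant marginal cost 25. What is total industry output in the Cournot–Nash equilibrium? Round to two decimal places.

Nimbus's profit: π_N = (67 - 3Q)q_N - (23q_N). Setting ∂π_N/∂q_N = 0: 44 - 6q_N - 3(q_J) = 0.
Juno's profit: π_J = (67 - 3Q)q_J - (25q_J). Setting ∂π_J/∂q_J = 0: 42 - 6q_J - 3(q_N) = 0.
Rearranging gives the reaction functions q_N = (44 - 3q_J)/6 and q_J = (42 - 3q_N)/6.
Solving the pair: q_N = 46/9, q_J = 40/9.
Total output Q = 46/9 + 40/9 = 86/9.

9.56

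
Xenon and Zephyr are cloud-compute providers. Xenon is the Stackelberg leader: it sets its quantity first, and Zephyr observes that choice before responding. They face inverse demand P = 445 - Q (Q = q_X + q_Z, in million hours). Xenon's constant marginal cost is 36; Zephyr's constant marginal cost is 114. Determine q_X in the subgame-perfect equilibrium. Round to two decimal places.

The follower Zephyr best-responds to any q_X: π_Z = (445 - Q)q_Z - 114q_Z.
Follower FOC: 331 - q_X - 2q_Z = 0, so q_Z(q_X) = (331 - q_X)/2.
Xenon substitutes q_Z(q_X) into its own profit: π_X = q_X(445 - q_X - (331 - q_X)/2) - 36q_X = (559/2 - (1/2)q_X)q_X - 36q_X.
Maximising: ∂π_X/∂q_X = 487/2 - q_X = 0, giving q_X = 487/2.
Then q_Z = (331 - 487/2)/2 = 175/4.

243.50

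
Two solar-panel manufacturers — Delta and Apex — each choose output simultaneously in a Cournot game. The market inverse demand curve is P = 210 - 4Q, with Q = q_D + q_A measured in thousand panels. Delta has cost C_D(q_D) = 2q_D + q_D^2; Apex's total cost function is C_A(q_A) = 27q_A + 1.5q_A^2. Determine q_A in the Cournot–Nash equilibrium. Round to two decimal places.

10.62

Delta's profit: π_D = (210 - 4Q)q_D - (2q_D + q_D²). Setting ∂π_D/∂q_D = 0: 208 - 10q_D - 4(q_A) = 0.
Apex's profit: π_A = (210 - 4Q)q_A - (27q_A + (3/2)q_A²). Setting ∂π_A/∂q_A = 0: 183 - 11q_A - 4(q_D) = 0.
Rearranging gives the reaction functions q_D = (208 - 4q_A)/10 and q_A = (183 - 4q_D)/11.
Solving the pair: q_D = 778/47, q_A = 499/47.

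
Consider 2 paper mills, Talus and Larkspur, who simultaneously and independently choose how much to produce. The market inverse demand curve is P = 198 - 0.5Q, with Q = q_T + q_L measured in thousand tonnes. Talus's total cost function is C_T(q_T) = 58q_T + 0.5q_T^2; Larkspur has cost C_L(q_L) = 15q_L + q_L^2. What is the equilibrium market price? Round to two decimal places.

Talus's profit: π_T = (198 - 0.5Q)q_T - (58q_T + (1/2)q_T²). Setting ∂π_T/∂q_T = 0: 140 - 2q_T - (1/2)(q_L) = 0.
Larkspur's profit: π_L = (198 - 0.5Q)q_L - (15q_L + q_L²). Setting ∂π_L/∂q_L = 0: 183 - 3q_L - (1/2)(q_T) = 0.
So q_T = (140 - (1/2)q_L)/2 and q_L = (183 - (1/2)q_T)/3.
Solving the pair: q_T = 1314/23, q_L = 1184/23.
Total output Q = 108.6087, so price P = 198 - (1/2)·108.6087 = 143.6957.

143.70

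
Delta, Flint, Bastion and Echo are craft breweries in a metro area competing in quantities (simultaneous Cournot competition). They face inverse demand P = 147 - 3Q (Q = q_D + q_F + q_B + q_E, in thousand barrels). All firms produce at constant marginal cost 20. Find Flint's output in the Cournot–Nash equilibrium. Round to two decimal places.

Each firm earns π_i = (147 - 3Q)q_i - 20q_i.
First-order condition (treating rivals' output as given): 127 - 6q_i - 3·Σ_{j≠i} q_j = 0.
By symmetry each firm produces the same amount; substituting Σ_{j≠i} q_j = 3q_i yields q_i = 127/15.

8.47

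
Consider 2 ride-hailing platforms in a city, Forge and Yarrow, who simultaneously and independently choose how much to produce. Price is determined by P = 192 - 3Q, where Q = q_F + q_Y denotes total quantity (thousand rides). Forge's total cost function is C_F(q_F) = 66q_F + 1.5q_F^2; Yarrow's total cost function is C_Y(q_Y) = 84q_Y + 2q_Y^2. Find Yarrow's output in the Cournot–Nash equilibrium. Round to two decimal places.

7.33

Forge's profit: π_F = (192 - 3Q)q_F - (66q_F + (3/2)q_F²). Setting ∂π_F/∂q_F = 0: 126 - 9q_F - 3(q_Y) = 0.
Yarrow's first-order condition: 108 - 10q_Y - 3(q_F) = 0.
So q_F = (126 - 3q_Y)/9 and q_Y = (108 - 3q_F)/10.
Solving the pair: q_F = 104/9, q_Y = 22/3.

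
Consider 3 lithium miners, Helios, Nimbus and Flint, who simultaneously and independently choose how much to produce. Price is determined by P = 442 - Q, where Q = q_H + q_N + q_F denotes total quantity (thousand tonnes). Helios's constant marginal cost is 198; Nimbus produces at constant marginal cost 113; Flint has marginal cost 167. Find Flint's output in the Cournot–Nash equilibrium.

63

Helios's profit: π_H = (442 - Q)q_H - (198q_H). Setting ∂π_H/∂q_H = 0: 244 - 2q_H - (q_N + q_F) = 0.
Nimbus's first-order condition: 329 - 2q_N - (q_H + q_F) = 0.
Flint's profit: π_F = (442 - Q)q_F - (167q_F). Setting ∂π_F/∂q_F = 0: 275 - 2q_F - (q_H + q_N) = 0.
Adding the 3 conditions: 848 − 2Q − 2Q = 0, i.e. Q = 212.
Back-substituting: q_H = (244 − 212) = 32, q_N = (329 − 212) = 117, q_F = (275 − 212) = 63.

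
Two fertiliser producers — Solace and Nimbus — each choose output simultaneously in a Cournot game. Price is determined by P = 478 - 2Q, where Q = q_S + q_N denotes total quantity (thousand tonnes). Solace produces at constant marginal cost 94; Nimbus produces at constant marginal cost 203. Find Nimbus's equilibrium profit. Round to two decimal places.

1530.89

Solace's profit: π_S = (478 - 2Q)q_S - (94q_S). Setting ∂π_S/∂q_S = 0: 384 - 4q_S - 2(q_N) = 0.
Nimbus's profit: π_N = (478 - 2Q)q_N - (203q_N). Setting ∂π_N/∂q_N = 0: 275 - 4q_N - 2(q_S) = 0.
So q_S = (384 - 2q_N)/4 and q_N = (275 - 2q_S)/4.
Substituting one into the other gives q_S = 493/6 and q_N = 83/3.
Price P = 478 - 2·(659/6) = 775/3.
Nimbus's profit: (775/3 - 203)·(83/3) = 1530.8889.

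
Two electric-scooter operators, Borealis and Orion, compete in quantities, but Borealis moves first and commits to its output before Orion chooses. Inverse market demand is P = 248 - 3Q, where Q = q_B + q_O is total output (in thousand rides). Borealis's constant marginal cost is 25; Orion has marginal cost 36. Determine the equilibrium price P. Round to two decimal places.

The follower Orion best-responds to any q_B: π_O = (248 - 3Q)q_O - 36q_O.
∂π_O/∂q_O = 212 - 3q_B - 6q_O = 0 gives the reaction function q_O = (212 - 3q_B)/6.
The leader anticipates this reaction. Substituting into P = 248 - 3Q gives P = 142 - (3/2)q_B, so π_B = (142 - (3/2)q_B)q_B - 25q_B.
Leader FOC: 117 - 3q_B = 0, so q_B = 39.
Then q_O = (212 - 3·39)/6 = 95/6.
Total output Q = 329/6, so price P = 248 - 3·(329/6) = 167/2.

83.50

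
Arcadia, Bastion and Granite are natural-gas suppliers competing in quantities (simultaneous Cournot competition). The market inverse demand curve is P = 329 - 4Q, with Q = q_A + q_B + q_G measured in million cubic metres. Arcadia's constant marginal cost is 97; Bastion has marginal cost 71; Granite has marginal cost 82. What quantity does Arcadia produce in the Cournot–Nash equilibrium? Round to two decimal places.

Arcadia's profit: π_A = (329 - 4Q)q_A - (97q_A). Setting ∂π_A/∂q_A = 0: 232 - 8q_A - 4(q_B + q_G) = 0.
Bastion's first-order condition: 258 - 8q_B - 4(q_A + q_G) = 0.
Granite's first-order condition: 247 - 8q_G - 4(q_A + q_B) = 0.
Summing all 3 equations gives 737 − 16Q = 0, hence Q = 737/16.
Back-substituting: q_A = (232 − 737/4)/4 = 191/16, q_B = (258 − 737/4)/4 = 295/16, q_G = (247 − 737/4)/4 = 251/16.

11.94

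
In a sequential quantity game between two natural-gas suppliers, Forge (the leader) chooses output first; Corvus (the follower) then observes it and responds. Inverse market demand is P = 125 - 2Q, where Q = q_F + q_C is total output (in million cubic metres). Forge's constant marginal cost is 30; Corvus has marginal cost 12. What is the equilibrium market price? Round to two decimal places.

49.25

The follower Corvus best-responds to any q_F: π_C = (125 - 2Q)q_C - 12q_C.
∂π_C/∂q_C = 113 - 2q_F - 4q_C = 0 gives the reaction function q_C = (113 - 2q_F)/4.
Forge substitutes q_C(q_F) into its own profit: π_F = q_F(125 - 2q_F - (113 - 2q_F)/2) - 30q_F = (137/2 - q_F)q_F - 30q_F.
The leader's first-order condition 77/2 - 2q_F = 0 yields q_F = 77/4.
Then q_C = (113 - 2·(77/4))/4 = 149/8.
Total output Q = 303/8, so price P = 125 - 2·(303/8) = 197/4.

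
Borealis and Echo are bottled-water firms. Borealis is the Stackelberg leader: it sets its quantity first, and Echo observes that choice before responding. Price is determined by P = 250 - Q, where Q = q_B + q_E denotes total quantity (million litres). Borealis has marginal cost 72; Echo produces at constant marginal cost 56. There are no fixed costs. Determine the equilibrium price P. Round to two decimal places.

112.50

The follower Echo best-responds to any q_B: π_E = (250 - Q)q_E - 56q_E.
∂π_E/∂q_E = 194 - q_B - 2q_E = 0 gives the reaction function q_E = (194 - q_B)/2.
Borealis substitutes q_E(q_B) into its own profit: π_B = q_B(250 - q_B - (194 - q_B)/2) - 72q_B = (153 - (1/2)q_B)q_B - 72q_B.
Leader FOC: 81 - q_B = 0, so q_B = 81.
Then q_E = (194 - 81)/2 = 113/2.
Total output Q = 275/2, so price P = 250 - 275/2 = 225/2.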